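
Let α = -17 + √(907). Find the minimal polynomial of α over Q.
m_α(x) = x^2 + 34x - 618

From α + 17 = √(907), squaring gives (α + 17)^2 = 907, i.e. α^2 + 34α + 289 = 907, so α^2 + 34α - 618 = 0. The discriminant of x^2 + 34x - 618 is (34)^2 - 4·(-618) = 1156 + 2472 = 3628, and 4·(907) is not a perfect square in Q since 907 is squarefree and ≠ 1. Hence x^2 + 34x - 618 is irreducible over Q and is the minimal polynomial of α.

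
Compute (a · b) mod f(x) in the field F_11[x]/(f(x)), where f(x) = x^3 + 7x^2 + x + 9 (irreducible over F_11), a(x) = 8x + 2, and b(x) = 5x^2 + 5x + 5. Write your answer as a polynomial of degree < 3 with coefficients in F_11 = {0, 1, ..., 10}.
a · b ≡ x^2 + 10x + 2 (mod f(x))

Multiply in F_11[x]: a(x)·b(x) = (8x + 2)·(5x^2 + 5x + 5) = 7x^3 + 6x^2 + 6x + 10. This has degree ≥ 3, so divide by f(x) over F_11: 7x^3 + 6x^2 + 6x + 10 = (7)·(x^3 + 7x^2 + x + 9) + (x^2 + 10x + 2). Hence a·b ≡ x^2 + 10x + 2 (mod f). (F_11[x]/(f) is a field with 11^3 = 1331 elements since f is irreducible of degree 3.)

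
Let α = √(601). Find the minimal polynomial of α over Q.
m_α(x) = x^2 - 601

α satisfies α^2 - 601 = 0, so x^2 - 601 annihilates α. Since d = 601 is squarefree and ≠ 1, it is not a perfect square in Q, so x^2 - 601 has no rational root and is therefore irreducible over Q (a degree-2 polynomial over a field is irreducible iff it has no root). Hence m_α(x) = x^2 - 601.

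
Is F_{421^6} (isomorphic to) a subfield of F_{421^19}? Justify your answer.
No: F_{421^6} is not a subfield of F_{421^19}

F_{p^m} embeds in F_{p^n} iff m | n. Here 6 ∤ 19 (since 19 = 3·6 + 1 with remainder 1 ≠ 0), so F_{421^6} is not a subfield of F_{421^19}. Equivalently: if it were, the tower law would give 6 = [F_{421^6}:F_421] dividing [F_{421^19}:F_421] = 19, contradiction.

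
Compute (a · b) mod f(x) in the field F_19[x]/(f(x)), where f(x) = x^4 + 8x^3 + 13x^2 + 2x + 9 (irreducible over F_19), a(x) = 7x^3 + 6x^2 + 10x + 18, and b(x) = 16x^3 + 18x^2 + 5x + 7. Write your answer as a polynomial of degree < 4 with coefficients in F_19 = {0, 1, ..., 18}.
a · b ≡ 6x^3 + 8x^2 + 9x + 13 (mod f(x))

Multiply in F_19[x]: a(x)·b(x) = (7x^3 + 6x^2 + 10x + 18)·(16x^3 + 18x^2 + 5x + 7) = 17x^6 + 13x^5 + 18x^4 + 15x^3 + 17x^2 + 8x + 12. This has degree ≥ 4, so divide by f(x) over F_19: 17x^6 + 13x^5 + 18x^4 + 15x^3 + 17x^2 + 8x + 12 = (17x^2 + 10x + 2)·(x^4 + 8x^3 + 13x^2 + 2x + 9) + (6x^3 + 8x^2 + 9x + 13). Hence a·b ≡ 6x^3 + 8x^2 + 9x + 13 (mod f). (F_19[x]/(f) is a field with 19^4 = 130321 elements since f is irreducible of degree 4.)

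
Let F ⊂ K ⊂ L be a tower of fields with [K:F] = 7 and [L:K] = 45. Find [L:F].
[L:F] = 315

The tower law says that for any tower of field extensions F ⊂ K ⊂ L with finite degrees, [L:F] = [L:K] · [K:F]. Here this gives [L:F] = 45 · 7 = 315.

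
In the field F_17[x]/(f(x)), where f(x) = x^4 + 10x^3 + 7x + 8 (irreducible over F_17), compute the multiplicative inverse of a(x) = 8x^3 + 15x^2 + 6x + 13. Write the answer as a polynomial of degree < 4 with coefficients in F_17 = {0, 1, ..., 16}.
a(x)^(-1) ≡ 14x^3 + 15x^2 + 8x + 16 (mod f(x))

Since f is irreducible over F_17, F_17[x]/(f) is a field and a(x) ≠ 0 has an inverse. Apply the extended Euclidean algorithm to f(x) and a(x) in F_17[x]: f(x) = (15x + 5)·a(x) + (5x^2 + 3x + 11);  a(x) = (5x)·(5x^2 + 3x + 11) + (2x + 13);  (5x^2 + 3x + 11) = (11x + 15)·(2x + 13) + (3). The last nonzero remainder is the constant 3 = gcd(f, a) in F_17. Back-substituting through the division chain expresses 3 = s(x)·a(x) + t(x)·f(x) with s(x) ≡ 8x^3 + 11x^2 + 7x + 14 (mod f), so (8x^3 + 11x^2 + 7x + 14)·a(x) ≡ 3 (mod f). Multiplying by 3^(-1) ≡ 6 in F_17 gives a(x)^(-1) ≡ 6·(8x^3 + 11x^2 + 7x + 14) ≡ 14x^3 + 15x^2 + 8x + 16 (mod f). Check: (8x^3 + 15x^2 + 6x + 13)·(14x^3 + 15x^2 + 8x + 16) = 10x^6 + 7x^5 + 16x^4 + 10x^3 + 7x^2 + 13x + 4 ≡ 1 (mod x^4 + 10x^3 + 7x + 8).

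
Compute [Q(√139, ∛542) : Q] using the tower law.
[Q(√139, ∛542) : Q] = 6

Let L = Q(√139, ∛542). Since Q(√139) ⊂ L and [Q(√139):Q] = 2, the tower law gives 2 | [L:Q]. Likewise Q(∛542) ⊂ L with [Q(∛542):Q] = 3 (because 542 is not a perfect cube), so 3 | [L:Q]. As gcd(2,3) = 1, [L:Q] is divisible by 6. Conversely L is generated over Q by √139 and ∛542, so [L:Q] ≤ 2·3 = 6. Therefore [Q(√139, ∛542) : Q] = 6.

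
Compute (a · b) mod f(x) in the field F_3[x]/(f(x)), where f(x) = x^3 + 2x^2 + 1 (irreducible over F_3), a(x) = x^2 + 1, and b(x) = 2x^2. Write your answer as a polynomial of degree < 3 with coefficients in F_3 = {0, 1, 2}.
a · b ≡ x^2 + x + 1 (mod f(x))

Multiply in F_3[x]: a(x)·b(x) = (x^2 + 1)·(2x^2) = 2x^4 + 2x^2. This has degree ≥ 3, so divide by f(x) over F_3: 2x^4 + 2x^2 = (2x + 2)·(x^3 + 2x^2 + 1) + (x^2 + x + 1). Hence a·b ≡ x^2 + x + 1 (mod f). (F_3[x]/(f) is a field with 3^3 = 27 elements since f is irreducible of degree 3.)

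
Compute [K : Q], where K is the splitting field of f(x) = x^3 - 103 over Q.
[K : Q] = 6

The roots of x^3 - 103 are ∛103, ω∛103, ω^2∛103 where ω = e^(2πi/3) is a primitive cube root of unity, so K = Q(∛103, ω). Now [Q(∛103):Q] = 3 (since 103 is not a perfect cube, x^3 - 103 is irreducible) and [Q(ω):Q] = 2. Both 2 and 3 divide [K:Q], and [K:Q] ≤ 3·2 = 6, so [K:Q] = 6. (Equivalently: Q(∛103) ⊂ R but ω ∉ R, so [K : Q(∛103)] = 2.)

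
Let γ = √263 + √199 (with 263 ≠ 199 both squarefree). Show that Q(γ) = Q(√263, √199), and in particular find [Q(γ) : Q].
[Q(γ) : Q] = 4 (equivalently, Q(γ) = Q(√263, √199))

Obviously Q(γ) ⊆ Q(√263, √199), and [Q(√263, √199):Q] = 4 (since 263, 199 are distinct squarefree integers > 1 with 52337 not a perfect square). To show equality we compute the minimal polynomial of γ. From γ = √263 + √199: γ^2 = 263 + 2√(52337) + 199 = 462 + 2√(52337), so γ^2 - 462 = 2√(52337); squaring, (γ^2 - 462)^2 = 4·52337, i.e. γ^4 - 924γ^2 + 213444 - 209348 = 0, i.e. γ^4 - 924γ^2 + 4096 = 0. So γ is a root of x^4 - 924x^2 + 4096. This polynomial is irreducible over Q: it has no rational root (each ±√263 ± √199 is irrational), and any factorization into two quadratics over Q would force √(52337) ∈ Q (pairing opposite roots) or √263, √199 ∈ Q (other pairings), all impossible. Hence [Q(γ):Q] = 4 = [Q(√263, √199):Q], so Q(γ) = Q(√263, √199).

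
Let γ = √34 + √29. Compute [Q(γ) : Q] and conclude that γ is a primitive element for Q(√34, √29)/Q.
[Q(γ) : Q] = 4 (equivalently, Q(γ) = Q(√34, √29))

Obviously Q(γ) ⊆ Q(√34, √29), and [Q(√34, √29):Q] = 4 (since 34, 29 are distinct squarefree integers > 1 with 986 not a perfect square). To show equality we compute the minimal polynomial of γ. From γ = √34 + √29: γ^2 = 34 + 2√(986) + 29 = 63 + 2√(986), so γ^2 - 63 = 2√(986); squaring, (γ^2 - 63)^2 = 4·986, i.e. γ^4 - 126γ^2 + 3969 - 3944 = 0, i.e. γ^4 - 126γ^2 + 25 = 0. So γ is a root of x^4 - 126x^2 + 25. This polynomial is irreducible over Q: it has no rational root (each ±√34 ± √29 is irrational), and any factorization into two quadratics over Q would force √(986) ∈ Q (pairing opposite roots) or √34, √29 ∈ Q (other pairings), all impossible. Hence [Q(γ):Q] = 4 = [Q(√34, √29):Q], so Q(γ) = Q(√34, √29).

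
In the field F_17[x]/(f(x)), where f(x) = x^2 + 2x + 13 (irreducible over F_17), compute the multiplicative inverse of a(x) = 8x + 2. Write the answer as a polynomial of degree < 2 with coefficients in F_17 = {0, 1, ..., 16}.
a(x)^(-1) ≡ 12x + 4 (mod f(x))

Since f is irreducible over F_17, F_17[x]/(f) is a field and a(x) ≠ 0 has an inverse. Apply the extended Euclidean algorithm to f(x) and a(x) in F_17[x]: f(x) = (15x + 5)·a(x) + (3). The last nonzero remainder is the constant 3 = gcd(f, a) in F_17. Back-substituting through the division chain expresses 3 = s(x)·a(x) + t(x)·f(x) with s(x) ≡ 2x + 12 (mod f), so (2x + 12)·a(x) ≡ 3 (mod f). Multiplying by 3^(-1) ≡ 6 in F_17 gives a(x)^(-1) ≡ 6·(2x + 12) ≡ 12x + 4 (mod f). Check: (8x + 2)·(12x + 4) = 11x^2 + 5x + 8 ≡ 1 (mod x^2 + 2x + 13).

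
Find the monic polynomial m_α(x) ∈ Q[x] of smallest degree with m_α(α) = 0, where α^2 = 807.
m_α(x) = x^2 - 807

α satisfies α^2 - 807 = 0, so x^2 - 807 annihilates α. Since d = 807 is squarefree and ≠ 1, it is not a perfect square in Q, so x^2 - 807 has no rational root and is therefore irreducible over Q (a degree-2 polynomial over a field is irreducible iff it has no root). Hence m_α(x) = x^2 - 807.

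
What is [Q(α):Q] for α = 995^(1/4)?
[Q(α):Q] = 4

α is a root of x^4 - 995. By Eisenstein's criterion at the prime p = 5 (which divides the constant term 995 but p^2 = 25 does not, since 995 is squarefree), x^4 - 995 is irreducible over Q. Hence [Q(α):Q] = 4.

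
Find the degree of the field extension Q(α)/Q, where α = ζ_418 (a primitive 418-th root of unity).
[Q(α):Q] = 180

The minimal polynomial of ζ_418 over Q is the 418-th cyclotomic polynomial Φ_418(x), which is irreducible over Q and has degree φ(418) = 180. Hence [Q(α):Q] = φ(418) = 180.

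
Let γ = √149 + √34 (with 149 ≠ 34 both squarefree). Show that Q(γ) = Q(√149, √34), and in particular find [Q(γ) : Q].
[Q(γ) : Q] = 4 (equivalently, Q(γ) = Q(√149, √34))

Obviously Q(γ) ⊆ Q(√149, √34), and [Q(√149, √34):Q] = 4 (since 149, 34 are distinct squarefree integers > 1 with 5066 not a perfect square). To show equality we compute the minimal polynomial of γ. From γ = √149 + √34: γ^2 = 149 + 2√(5066) + 34 = 183 + 2√(5066), so γ^2 - 183 = 2√(5066); squaring, (γ^2 - 183)^2 = 4·5066, i.e. γ^4 - 366γ^2 + 33489 - 20264 = 0, i.e. γ^4 - 366γ^2 + 13225 = 0. So γ is a root of x^4 - 366x^2 + 13225. This polynomial is irreducible over Q: it has no rational root (each ±√149 ± √34 is irrational), and any factorization into two quadratics over Q would force √(5066) ∈ Q (pairing opposite roots) or √149, √34 ∈ Q (other pairings), all impossible. Hence [Q(γ):Q] = 4 = [Q(√149, √34):Q], so Q(γ) = Q(√149, √34).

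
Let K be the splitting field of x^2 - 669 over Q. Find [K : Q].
[K : Q] = 2

f(x) = x^2 - 669 factors as (x - √669)(x + √669). The splitting field is K = Q(√669). Since 669 is squarefree and > 1, it is not a perfect square, so x^2 - 669 is irreducible over Q and [Q(√669) : Q] = 2. Hence [K : Q] = 2.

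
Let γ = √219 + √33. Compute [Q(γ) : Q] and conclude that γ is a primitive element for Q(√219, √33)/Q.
[Q(γ) : Q] = 4 (equivalently, Q(γ) = Q(√219, √33))

Obviously Q(γ) ⊆ Q(√219, √33), and [Q(√219, √33):Q] = 4 (since 219, 33 are distinct squarefree integers > 1 with 7227 not a perfect square). To show equality we compute the minimal polynomial of γ. From γ = √219 + √33: γ^2 = 219 + 2√(7227) + 33 = 252 + 2√(7227), so γ^2 - 252 = 2√(7227); squaring, (γ^2 - 252)^2 = 4·7227, i.e. γ^4 - 504γ^2 + 63504 - 28908 = 0, i.e. γ^4 - 504γ^2 + 34596 = 0. So γ is a root of x^4 - 504x^2 + 34596. This polynomial is irreducible over Q: it has no rational root (each ±√219 ± √33 is irrational), and any factorization into two quadratics over Q would force √(7227) ∈ Q (pairing opposite roots) or √219, √33 ∈ Q (other pairings), all impossible. Hence [Q(γ):Q] = 4 = [Q(√219, √33):Q], so Q(γ) = Q(√219, √33).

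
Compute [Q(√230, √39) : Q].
[Q(√230, √39) : Q] = 4

[Q(√230):Q] = 2 (min poly x^2 - 230, irreducible since 230 is squarefree > 1). For the top step, suppose √39 ∈ Q(√230), say √39 = c + d√230 with c, d ∈ Q. Squaring: 39 = c^2 + 230d^2 + 2cd√230. Since √230 ∉ Q this forces 2cd = 0. If d = 0 then √39 = c ∈ Q, contradicting 39 squarefree > 1. If c = 0 then 39 = 230d^2, so 230·39 = (230d)^2 is a perfect square in Q — but 230·39 = 8970 is not a perfect square (since 230 and 39 are distinct squarefree integers). Contradiction. Hence √39 ∉ Q(√230), so x^2 - 39 stays irreducible over Q(√230) and [Q(√230, √39) : Q(√230)] = 2. By the tower law, [Q(√230, √39) : Q] = 2 · 2 = 4.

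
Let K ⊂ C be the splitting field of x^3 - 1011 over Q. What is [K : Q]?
[K : Q] = 6

The roots of x^3 - 1011 are ∛1011, ω∛1011, ω^2∛1011 where ω = e^(2πi/3) is a primitive cube root of unity, so K = Q(∛1011, ω). Now [Q(∛1011):Q] = 3 (since 1011 is not a perfect cube, x^3 - 1011 is irreducible) and [Q(ω):Q] = 2. Both 2 and 3 divide [K:Q], and [K:Q] ≤ 3·2 = 6, so [K:Q] = 6. (Equivalently: Q(∛1011) ⊂ R but ω ∉ R, so [K : Q(∛1011)] = 2.)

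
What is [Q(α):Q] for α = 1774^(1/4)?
[Q(α):Q] = 4

α is a root of x^4 - 1774. By Eisenstein's criterion at the prime p = 2 (which divides the constant term 1774 but p^2 = 4 does not, since 1774 is squarefree), x^4 - 1774 is irreducible over Q. Hence [Q(α):Q] = 4.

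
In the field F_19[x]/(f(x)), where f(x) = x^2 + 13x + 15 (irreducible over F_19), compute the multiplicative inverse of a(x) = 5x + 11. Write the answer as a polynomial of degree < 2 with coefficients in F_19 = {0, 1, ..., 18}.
a(x)^(-1) ≡ 10x + 13 (mod f(x))

Since f is irreducible over F_19, F_19[x]/(f) is a field and a(x) ≠ 0 has an inverse. Apply the extended Euclidean algorithm to f(x) and a(x) in F_19[x]: f(x) = (4x + 9)·a(x) + (11). The last nonzero remainder is the constant 11 = gcd(f, a) in F_19. Back-substituting through the division chain expresses 11 = s(x)·a(x) + t(x)·f(x) with s(x) ≡ 15x + 10 (mod f), so (15x + 10)·a(x) ≡ 11 (mod f). Multiplying by 11^(-1) ≡ 7 in F_19 gives a(x)^(-1) ≡ 7·(15x + 10) ≡ 10x + 13 (mod f). Check: (5x + 11)·(10x + 13) = 12x^2 + 4x + 10 ≡ 1 (mod x^2 + 13x + 15).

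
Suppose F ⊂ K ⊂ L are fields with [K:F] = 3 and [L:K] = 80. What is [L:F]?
[L:F] = 240

The tower law says that for any tower of field extensions F ⊂ K ⊂ L with finite degrees, [L:F] = [L:K] · [K:F]. Here this gives [L:F] = 80 · 3 = 240.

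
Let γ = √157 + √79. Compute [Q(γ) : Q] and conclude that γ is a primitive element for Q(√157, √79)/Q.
[Q(γ) : Q] = 4 (equivalently, Q(γ) = Q(√157, √79))

Obviously Q(γ) ⊆ Q(√157, √79), and [Q(√157, √79):Q] = 4 (since 157, 79 are distinct squarefree integers > 1 with 12403 not a perfect square). To show equality we compute the minimal polynomial of γ. From γ = √157 + √79: γ^2 = 157 + 2√(12403) + 79 = 236 + 2√(12403), so γ^2 - 236 = 2√(12403); squaring, (γ^2 - 236)^2 = 4·12403, i.e. γ^4 - 472γ^2 + 55696 - 49612 = 0, i.e. γ^4 - 472γ^2 + 6084 = 0. So γ is a root of x^4 - 472x^2 + 6084. This polynomial is irreducible over Q: it has no rational root (each ±√157 ± √79 is irrational), and any factorization into two quadratics over Q would force √(12403) ∈ Q (pairing opposite roots) or √157, √79 ∈ Q (other pairings), all impossible. Hence [Q(γ):Q] = 4 = [Q(√157, √79):Q], so Q(γ) = Q(√157, √79).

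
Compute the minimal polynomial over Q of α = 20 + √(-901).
m_α(x) = x^2 - 40x + 1301

From α - 20 = √(-901), squaring gives (α - 20)^2 = -901, i.e. α^2 - 40α + 400 = -901, so α^2 - 40α + 1301 = 0. The discriminant of x^2 - 40x + 1301 is (-40)^2 - 4·(1301) = 1600 - 5204 = -3604, and 4·(-901) is not a perfect square in Q since -901 is squarefree and ≠ 1. Hence x^2 - 40x + 1301 is irreducible over Q and is the minimal polynomial of α.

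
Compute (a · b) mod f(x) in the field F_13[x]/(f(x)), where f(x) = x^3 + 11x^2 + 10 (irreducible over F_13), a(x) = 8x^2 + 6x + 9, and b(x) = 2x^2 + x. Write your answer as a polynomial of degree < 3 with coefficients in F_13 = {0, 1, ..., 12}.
a · b ≡ 11x^2 + 5x (mod f(x))

Multiply in F_13[x]: a(x)·b(x) = (8x^2 + 6x + 9)·(2x^2 + x) = 3x^4 + 7x^3 + 11x^2 + 9x. This has degree ≥ 3, so divide by f(x) over F_13: 3x^4 + 7x^3 + 11x^2 + 9x = (3x)·(x^3 + 11x^2 + 10) + (11x^2 + 5x). Hence a·b ≡ 11x^2 + 5x (mod f). (F_13[x]/(f) is a field with 13^3 = 2197 elements since f is irreducible of degree 3.)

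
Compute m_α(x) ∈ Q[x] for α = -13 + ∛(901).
m_α(x) = x^3 + 39x^2 + 507x + 1296

Set β = α + 13 = ∛(901), so β^3 = 901. Then (α + 13)^3 - 901 = 0, i.e. α is a root of g(x) = (x + 13)^3 - 901 = x^3 + 39x^2 + 507x + 1296. Since g(x) = h(x + 13) where h(x) = x^3 - 901, and h is irreducible over Q (because 901 is not a perfect cube, so h has no rational root, and a monic cubic with no rational root is irreducible), g is also irreducible (irreducibility is preserved under the substitution x → x + 13). Hence m_α(x) = x^3 + 39x^2 + 507x + 1296.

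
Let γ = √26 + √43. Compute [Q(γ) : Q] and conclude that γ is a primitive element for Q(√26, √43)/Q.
[Q(γ) : Q] = 4 (equivalently, Q(γ) = Q(√26, √43))

Obviously Q(γ) ⊆ Q(√26, √43), and [Q(√26, √43):Q] = 4 (since 26, 43 are distinct squarefree integers > 1 with 1118 not a perfect square). To show equality we compute the minimal polynomial of γ. From γ = √26 + √43: γ^2 = 26 + 2√(1118) + 43 = 69 + 2√(1118), so γ^2 - 69 = 2√(1118); squaring, (γ^2 - 69)^2 = 4·1118, i.e. γ^4 - 138γ^2 + 4761 - 4472 = 0, i.e. γ^4 - 138γ^2 + 289 = 0. So γ is a root of x^4 - 138x^2 + 289. This polynomial is irreducible over Q: it has no rational root (each ±√26 ± √43 is irrational), and any factorization into two quadratics over Q would force √(1118) ∈ Q (pairing opposite roots) or √26, √43 ∈ Q (other pairings), all impossible. Hence [Q(γ):Q] = 4 = [Q(√26, √43):Q], so Q(γ) = Q(√26, √43).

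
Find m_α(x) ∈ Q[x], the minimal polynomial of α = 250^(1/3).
m_α(x) = x^3 - 250

α satisfies α^3 = 250, so x^3 - 250 annihilates α. By the rational root test, a rational root p/q (in lowest terms) of x^3 - 250 would satisfy p^3 = 250 q^3, forcing q = 1 and p^3 = 250; but 250 is not a perfect cube, contradiction. A monic cubic over Q with no rational root is irreducible (any nontrivial factorization would include a linear factor). Hence x^3 - 250 is the minimal polynomial of α, and in particular [Q(α):Q] = 3.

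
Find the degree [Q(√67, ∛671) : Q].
[Q(√67, ∛671) : Q] = 6

Let L = Q(√67, ∛671). Since Q(√67) ⊂ L and [Q(√67):Q] = 2, the tower law gives 2 | [L:Q]. Likewise Q(∛671) ⊂ L with [Q(∛671):Q] = 3 (because 671 is not a perfect cube), so 3 | [L:Q]. As gcd(2,3) = 1, [L:Q] is divisible by 6. Conversely L is generated over Q by √67 and ∛671, so [L:Q] ≤ 2·3 = 6. Therefore [Q(√67, ∛671) : Q] = 6.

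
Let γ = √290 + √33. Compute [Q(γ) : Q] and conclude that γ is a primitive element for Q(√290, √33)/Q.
[Q(γ) : Q] = 4 (equivalently, Q(γ) = Q(√290, √33))

Obviously Q(γ) ⊆ Q(√290, √33), and [Q(√290, √33):Q] = 4 (since 290, 33 are distinct squarefree integers > 1 with 9570 not a perfect square). To show equality we compute the minimal polynomial of γ. From γ = √290 + √33: γ^2 = 290 + 2√(9570) + 33 = 323 + 2√(9570), so γ^2 - 323 = 2√(9570); squaring, (γ^2 - 323)^2 = 4·9570, i.e. γ^4 - 646γ^2 + 104329 - 38280 = 0, i.e. γ^4 - 646γ^2 + 66049 = 0. So γ is a root of x^4 - 646x^2 + 66049. This polynomial is irreducible over Q: it has no rational root (each ±√290 ± √33 is irrational), and any factorization into two quadratics over Q would force √(9570) ∈ Q (pairing opposite roots) or √290, √33 ∈ Q (other pairings), all impossible. Hence [Q(γ):Q] = 4 = [Q(√290, √33):Q], so Q(γ) = Q(√290, √33).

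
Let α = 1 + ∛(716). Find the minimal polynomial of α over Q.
m_α(x) = x^3 - 3x^2 + 3x - 717

Set β = α - 1 = ∛(716), so β^3 = 716. Then (α - 1)^3 - 716 = 0, i.e. α is a root of g(x) = (x - 1)^3 - 716 = x^3 - 3x^2 + 3x - 717. Since g(x) = h(x - 1) where h(x) = x^3 - 716, and h is irreducible over Q (because 716 is not a perfect cube, so h has no rational root, and a monic cubic with no rational root is irreducible), g is also irreducible (irreducibility is preserved under the substitution x → x - 1). Hence m_α(x) = x^3 - 3x^2 + 3x - 717.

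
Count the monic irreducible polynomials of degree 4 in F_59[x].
There are 3028470 monic irreducible polynomials of degree 4 over F_59

Each element of F_{59^4} that lies in no proper subfield is a root of exactly one monic irreducible of degree 4 over F_59, and each such polynomial has 4 distinct roots in F_{59^4}. By Möbius inversion the count is N_59(4) = (1/4) Σ_{d|4} μ(4/d) · 59^d = (1/4)(μ(4)·59^1 + μ(2)·59^2 + μ(1)·59^4) = 12113880/4 = 3028470.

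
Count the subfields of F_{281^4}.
F_{281^4} has 3 subfields

The subfields of F_{p^n} are exactly the fields F_{p^d} for d | n (each is the fixed field of the unique index-d subgroup of Gal(F_{p^n}/F_p) ≅ Z/nZ). The divisors of n = 4 are {1, 2, 4}, giving 3 subfields: F_{281^1}, F_{281^2}, F_{281^4}.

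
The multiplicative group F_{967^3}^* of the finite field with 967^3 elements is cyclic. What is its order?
|F_{967^3}^*| = 904231062

F_{967^3} has 967^3 = 904231063 elements; its multiplicative group consists of all nonzero elements, so |F_{967^3}^*| = 904231063 - 1 = 904231062. (It is cyclic since any finite subgroup of the multiplicative group of a field is cyclic.)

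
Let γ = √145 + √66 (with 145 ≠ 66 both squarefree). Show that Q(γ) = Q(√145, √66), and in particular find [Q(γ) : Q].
[Q(γ) : Q] = 4 (equivalently, Q(γ) = Q(√145, √66))

Obviously Q(γ) ⊆ Q(√145, √66), and [Q(√145, √66):Q] = 4 (since 145, 66 are distinct squarefree integers > 1 with 9570 not a perfect square). To show equality we compute the minimal polynomial of γ. From γ = √145 + √66: γ^2 = 145 + 2√(9570) + 66 = 211 + 2√(9570), so γ^2 - 211 = 2√(9570); squaring, (γ^2 - 211)^2 = 4·9570, i.e. γ^4 - 422γ^2 + 44521 - 38280 = 0, i.e. γ^4 - 422γ^2 + 6241 = 0. So γ is a root of x^4 - 422x^2 + 6241. This polynomial is irreducible over Q: it has no rational root (each ±√145 ± √66 is irrational), and any factorization into two quadratics over Q would force √(9570) ∈ Q (pairing opposite roots) or √145, √66 ∈ Q (other pairings), all impossible. Hence [Q(γ):Q] = 4 = [Q(√145, √66):Q], so Q(γ) = Q(√145, √66).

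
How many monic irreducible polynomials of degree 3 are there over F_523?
There are 47685048 monic irreducible polynomials of degree 3 over F_523

Each element of F_{523^3} that lies in no proper subfield is a root of exactly one monic irreducible of degree 3 over F_523, and each such polynomial has 3 distinct roots in F_{523^3}. By Möbius inversion the count is N_523(3) = (1/3) Σ_{d|3} μ(3/d) · 523^d = (1/3)(μ(3)·523^1 + μ(1)·523^3) = 143055144/3 = 47685048.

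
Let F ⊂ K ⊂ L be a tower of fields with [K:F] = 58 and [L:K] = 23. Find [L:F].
[L:F] = 1334

The tower law says that for any tower of field extensions F ⊂ K ⊂ L with finite degrees, [L:F] = [L:K] · [K:F]. Here this gives [L:F] = 23 · 58 = 1334.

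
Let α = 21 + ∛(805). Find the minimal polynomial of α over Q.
m_α(x) = x^3 - 63x^2 + 1323x - 10066

Set β = α - 21 = ∛(805), so β^3 = 805. Then (α - 21)^3 - 805 = 0, i.e. α is a root of g(x) = (x - 21)^3 - 805 = x^3 - 63x^2 + 1323x - 10066. Since g(x) = h(x - 21) where h(x) = x^3 - 805, and h is irreducible over Q (because 805 is not a perfect cube, so h has no rational root, and a monic cubic with no rational root is irreducible), g is also irreducible (irreducibility is preserved under the substitution x → x - 21). Hence m_α(x) = x^3 - 63x^2 + 1323x - 10066.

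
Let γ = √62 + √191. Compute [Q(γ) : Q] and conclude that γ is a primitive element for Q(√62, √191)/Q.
[Q(γ) : Q] = 4 (equivalently, Q(γ) = Q(√62, √191))

Obviously Q(γ) ⊆ Q(√62, √191), and [Q(√62, √191):Q] = 4 (since 62, 191 are distinct squarefree integers > 1 with 11842 not a perfect square). To show equality we compute the minimal polynomial of γ. From γ = √62 + √191: γ^2 = 62 + 2√(11842) + 191 = 253 + 2√(11842), so γ^2 - 253 = 2√(11842); squaring, (γ^2 - 253)^2 = 4·11842, i.e. γ^4 - 506γ^2 + 64009 - 47368 = 0, i.e. γ^4 - 506γ^2 + 16641 = 0. So γ is a root of x^4 - 506x^2 + 16641. This polynomial is irreducible over Q: it has no rational root (each ±√62 ± √191 is irrational), and any factorization into two quadratics over Q would force √(11842) ∈ Q (pairing opposite roots) or √62, √191 ∈ Q (other pairings), all impossible. Hence [Q(γ):Q] = 4 = [Q(√62, √191):Q], so Q(γ) = Q(√62, √191).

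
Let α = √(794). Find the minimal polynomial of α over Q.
m_α(x) = x^2 - 794

α satisfies α^2 - 794 = 0, so x^2 - 794 annihilates α. Since d = 794 is squarefree and ≠ 1, it is not a perfect square in Q, so x^2 - 794 has no rational root and is therefore irreducible over Q (a degree-2 polynomial over a field is irreducible iff it has no root). Hence m_α(x) = x^2 - 794.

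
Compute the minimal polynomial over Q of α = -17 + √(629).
m_α(x) = x^2 + 34x - 340

From α + 17 = √(629), squaring gives (α + 17)^2 = 629, i.e. α^2 + 34α + 289 = 629, so α^2 + 34α - 340 = 0. The discriminant of x^2 + 34x - 340 is (34)^2 - 4·(-340) = 1156 + 1360 = 2516, and 4·(629) is not a perfect square in Q since 629 is squarefree and ≠ 1. Hence x^2 + 34x - 340 is irreducible over Q and is the minimal polynomial of α.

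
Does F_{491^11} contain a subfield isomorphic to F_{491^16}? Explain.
No: F_{491^16} is not a subfield of F_{491^11}

F_{p^m} embeds in F_{p^n} iff m | n. Here 16 ∤ 11 (since 11 = 0·16 + 11 with remainder 11 ≠ 0), so F_{491^16} is not a subfield of F_{491^11}. Equivalently: if it were, the tower law would give 16 = [F_{491^16}:F_491] dividing [F_{491^11}:F_491] = 11, contradiction.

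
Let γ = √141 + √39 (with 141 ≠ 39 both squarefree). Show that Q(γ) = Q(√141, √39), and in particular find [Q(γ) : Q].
[Q(γ) : Q] = 4 (equivalently, Q(γ) = Q(√141, √39))

Obviously Q(γ) ⊆ Q(√141, √39), and [Q(√141, √39):Q] = 4 (since 141, 39 are distinct squarefree integers > 1 with 5499 not a perfect square). To show equality we compute the minimal polynomial of γ. From γ = √141 + √39: γ^2 = 141 + 2√(5499) + 39 = 180 + 2√(5499), so γ^2 - 180 = 2√(5499); squaring, (γ^2 - 180)^2 = 4·5499, i.e. γ^4 - 360γ^2 + 32400 - 21996 = 0, i.e. γ^4 - 360γ^2 + 10404 = 0. So γ is a root of x^4 - 360x^2 + 10404. This polynomial is irreducible over Q: it has no rational root (each ±√141 ± √39 is irrational), and any factorization into two quadratics over Q would force √(5499) ∈ Q (pairing opposite roots) or √141, √39 ∈ Q (other pairings), all impossible. Hence [Q(γ):Q] = 4 = [Q(√141, √39):Q], so Q(γ) = Q(√141, √39).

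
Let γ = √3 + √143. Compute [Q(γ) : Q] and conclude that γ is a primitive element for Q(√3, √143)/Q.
[Q(γ) : Q] = 4 (equivalently, Q(γ) = Q(√3, √143))

Obviously Q(γ) ⊆ Q(√3, √143), and [Q(√3, √143):Q] = 4 (since 3, 143 are distinct squarefree integers > 1 with 429 not a perfect square). To show equality we compute the minimal polynomial of γ. From γ = √3 + √143: γ^2 = 3 + 2√(429) + 143 = 146 + 2√(429), so γ^2 - 146 = 2√(429); squaring, (γ^2 - 146)^2 = 4·429, i.e. γ^4 - 292γ^2 + 21316 - 1716 = 0, i.e. γ^4 - 292γ^2 + 19600 = 0. So γ is a root of x^4 - 292x^2 + 19600. This polynomial is irreducible over Q: it has no rational root (each ±√3 ± √143 is irrational), and any factorization into two quadratics over Q would force √(429) ∈ Q (pairing opposite roots) or √3, √143 ∈ Q (other pairings), all impossible. Hence [Q(γ):Q] = 4 = [Q(√3, √143):Q], so Q(γ) = Q(√3, √143).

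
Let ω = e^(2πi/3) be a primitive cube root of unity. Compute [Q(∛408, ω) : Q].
[Q(∛408, ω) : Q] = 6

[Q(∛408):Q] = 3 (min poly x^3 - 408, irreducible since 408 is not a perfect cube). [Q(ω):Q] = 2 (min poly x^2 + x + 1). Since Q(∛408) ⊂ R and ω ∉ R, we have ω ∉ Q(∛408), so x^2 + x + 1 remains irreducible over Q(∛408) and [Q(∛408, ω) : Q(∛408)] = 2. By the tower law, [Q(∛408, ω) : Q] = 3 · 2 = 6. (In fact Q(∛408, ω) is the splitting field of x^3 - 408 over Q.)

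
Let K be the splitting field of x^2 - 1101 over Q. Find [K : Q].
[K : Q] = 2

f(x) = x^2 - 1101 factors as (x - √1101)(x + √1101). The splitting field is K = Q(√1101). Since 1101 is squarefree and > 1, it is not a perfect square, so x^2 - 1101 is irreducible over Q and [Q(√1101) : Q] = 2. Hence [K : Q] = 2.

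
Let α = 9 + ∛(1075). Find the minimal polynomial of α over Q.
m_α(x) = x^3 - 27x^2 + 243x - 1804

Set β = α - 9 = ∛(1075), so β^3 = 1075. Then (α - 9)^3 - 1075 = 0, i.e. α is a root of g(x) = (x - 9)^3 - 1075 = x^3 - 27x^2 + 243x - 1804. Since g(x) = h(x - 9) where h(x) = x^3 - 1075, and h is irreducible over Q (because 1075 is not a perfect cube, so h has no rational root, and a monic cubic with no rational root is irreducible), g is also irreducible (irreducibility is preserved under the substitution x → x - 9). Hence m_α(x) = x^3 - 27x^2 + 243x - 1804.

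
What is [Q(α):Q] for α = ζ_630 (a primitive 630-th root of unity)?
[Q(α):Q] = 144

The minimal polynomial of ζ_630 over Q is the 630-th cyclotomic polynomial Φ_630(x), which is irreducible over Q and has degree φ(630) = 144. Hence [Q(α):Q] = φ(630) = 144.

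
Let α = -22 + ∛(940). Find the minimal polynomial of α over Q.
m_α(x) = x^3 + 66x^2 + 1452x + 9708

Set β = α + 22 = ∛(940), so β^3 = 940. Then (α + 22)^3 - 940 = 0, i.e. α is a root of g(x) = (x + 22)^3 - 940 = x^3 + 66x^2 + 1452x + 9708. Since g(x) = h(x + 22) where h(x) = x^3 - 940, and h is irreducible over Q (because 940 is not a perfect cube, so h has no rational root, and a monic cubic with no rational root is irreducible), g is also irreducible (irreducibility is preserved under the substitution x → x + 22). Hence m_α(x) = x^3 + 66x^2 + 1452x + 9708.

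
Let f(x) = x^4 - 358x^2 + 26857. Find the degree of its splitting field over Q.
[K : Q] = 4

Solving the quadratic in x^2: x^2 = (358 ± √(358^2 - 4·26857))/2 = (358 ± √20736)/2 = (358 ± 144)/2, giving x^2 = 251 or x^2 = 107. So f(x) = (x^2 - 251)(x^2 - 107) and the roots of f are ±√251, ±√107. Hence the splitting field is K = Q(√251, √107). Since 251 and 107 are distinct squarefree integers > 1, their product 26857 is not a perfect square, so √107 ∉ Q(√251). By the tower law [K:Q] = [Q(√251,√107):Q(√251)] · [Q(√251):Q] = 2 · 2 = 4.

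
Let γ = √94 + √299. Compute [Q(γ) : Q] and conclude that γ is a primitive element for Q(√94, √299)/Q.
[Q(γ) : Q] = 4 (equivalently, Q(γ) = Q(√94, √299))

Obviously Q(γ) ⊆ Q(√94, √299), and [Q(√94, √299):Q] = 4 (since 94, 299 are distinct squarefree integers > 1 with 28106 not a perfect square). To show equality we compute the minimal polynomial of γ. From γ = √94 + √299: γ^2 = 94 + 2√(28106) + 299 = 393 + 2√(28106), so γ^2 - 393 = 2√(28106); squaring, (γ^2 - 393)^2 = 4·28106, i.e. γ^4 - 786γ^2 + 154449 - 112424 = 0, i.e. γ^4 - 786γ^2 + 42025 = 0. So γ is a root of x^4 - 786x^2 + 42025. This polynomial is irreducible over Q: it has no rational root (each ±√94 ± √299 is irrational), and any factorization into two quadratics over Q would force √(28106) ∈ Q (pairing opposite roots) or √94, √299 ∈ Q (other pairings), all impossible. Hence [Q(γ):Q] = 4 = [Q(√94, √299):Q], so Q(γ) = Q(√94, √299).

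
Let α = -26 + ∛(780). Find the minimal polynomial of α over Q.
m_α(x) = x^3 + 78x^2 + 2028x + 16796

Set β = α + 26 = ∛(780), so β^3 = 780. Then (α + 26)^3 - 780 = 0, i.e. α is a root of g(x) = (x + 26)^3 - 780 = x^3 + 78x^2 + 2028x + 16796. Since g(x) = h(x + 26) where h(x) = x^3 - 780, and h is irreducible over Q (because 780 is not a perfect cube, so h has no rational root, and a monic cubic with no rational root is irreducible), g is also irreducible (irreducibility is preserved under the substitution x → x + 26). Hence m_α(x) = x^3 + 78x^2 + 2028x + 16796.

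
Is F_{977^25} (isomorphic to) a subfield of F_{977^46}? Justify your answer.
No: F_{977^25} is not a subfield of F_{977^46}

F_{p^m} embeds in F_{p^n} iff m | n. Here 25 ∤ 46 (since 46 = 1·25 + 21 with remainder 21 ≠ 0), so F_{977^25} is not a subfield of F_{977^46}. Equivalently: if it were, the tower law would give 25 = [F_{977^25}:F_977] dividing [F_{977^46}:F_977] = 46, contradiction.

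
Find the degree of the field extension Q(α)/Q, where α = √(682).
[Q(α):Q] = 2

[Q(α):Q] equals the degree of the minimal polynomial of α. Here α^2 = 682 and x^2 - 682 is irreducible (d = 682 is squarefree, ≠ 1, hence not a square), so deg(m_α) = 2. Thus [Q(α):Q] = 2.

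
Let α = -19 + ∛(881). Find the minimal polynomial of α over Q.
m_α(x) = x^3 + 57x^2 + 1083x + 5978

Set β = α + 19 = ∛(881), so β^3 = 881. Then (α + 19)^3 - 881 = 0, i.e. α is a root of g(x) = (x + 19)^3 - 881 = x^3 + 57x^2 + 1083x + 5978. Since g(x) = h(x + 19) where h(x) = x^3 - 881, and h is irreducible over Q (because 881 is not a perfect cube, so h has no rational root, and a monic cubic with no rational root is irreducible), g is also irreducible (irreducibility is preserved under the substitution x → x + 19). Hence m_α(x) = x^3 + 57x^2 + 1083x + 5978.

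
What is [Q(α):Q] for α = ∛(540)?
[Q(α):Q] = 3

The minimal polynomial of α is x^3 - 540, irreducible over Q since 540 is not a perfect cube (so x^3 - 540 has no rational root). Hence [Q(α):Q] = deg(m_α) = 3.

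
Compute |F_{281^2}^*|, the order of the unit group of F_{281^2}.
|F_{281^2}^*| = 78960

F_{281^2} has 281^2 = 78961 elements; its multiplicative group consists of all nonzero elements, so |F_{281^2}^*| = 78961 - 1 = 78960. (It is cyclic since any finite subgroup of the multiplicative group of a field is cyclic.)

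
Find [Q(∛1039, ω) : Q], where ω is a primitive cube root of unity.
[Q(∛1039, ω) : Q] = 6

[Q(∛1039):Q] = 3 (min poly x^3 - 1039, irreducible since 1039 is not a perfect cube). [Q(ω):Q] = 2 (min poly x^2 + x + 1). Since Q(∛1039) ⊂ R and ω ∉ R, we have ω ∉ Q(∛1039), so x^2 + x + 1 remains irreducible over Q(∛1039) and [Q(∛1039, ω) : Q(∛1039)] = 2. By the tower law, [Q(∛1039, ω) : Q] = 3 · 2 = 6. (In fact Q(∛1039, ω) is the splitting field of x^3 - 1039 over Q.)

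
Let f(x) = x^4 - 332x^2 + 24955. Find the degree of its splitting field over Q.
[K : Q] = 4

Solving the quadratic in x^2: x^2 = (332 ± √(332^2 - 4·24955))/2 = (332 ± √10404)/2 = (332 ± 102)/2, giving x^2 = 115 or x^2 = 217. So f(x) = (x^2 - 115)(x^2 - 217) and the roots of f are ±√115, ±√217. Hence the splitting field is K = Q(√115, √217). Since 115 and 217 are distinct squarefree integers > 1, their product 24955 is not a perfect square, so √217 ∉ Q(√115). By the tower law [K:Q] = [Q(√115,√217):Q(√115)] · [Q(√115):Q] = 2 · 2 = 4.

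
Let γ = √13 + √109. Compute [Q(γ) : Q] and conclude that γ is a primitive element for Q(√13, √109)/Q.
[Q(γ) : Q] = 4 (equivalently, Q(γ) = Q(√13, √109))

Obviously Q(γ) ⊆ Q(√13, √109), and [Q(√13, √109):Q] = 4 (since 13, 109 are distinct squarefree integers > 1 with 1417 not a perfect square). To show equality we compute the minimal polynomial of γ. From γ = √13 + √109: γ^2 = 13 + 2√(1417) + 109 = 122 + 2√(1417), so γ^2 - 122 = 2√(1417); squaring, (γ^2 - 122)^2 = 4·1417, i.e. γ^4 - 244γ^2 + 14884 - 5668 = 0, i.e. γ^4 - 244γ^2 + 9216 = 0. So γ is a root of x^4 - 244x^2 + 9216. This polynomial is irreducible over Q: it has no rational root (each ±√13 ± √109 is irrational), and any factorization into two quadratics over Q would force √(1417) ∈ Q (pairing opposite roots) or √13, √109 ∈ Q (other pairings), all impossible. Hence [Q(γ):Q] = 4 = [Q(√13, √109):Q], so Q(γ) = Q(√13, √109).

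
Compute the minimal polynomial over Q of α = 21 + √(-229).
m_α(x) = x^2 - 42x + 670

From α - 21 = √(-229), squaring gives (α - 21)^2 = -229, i.e. α^2 - 42α + 441 = -229, so α^2 - 42α + 670 = 0. The discriminant of x^2 - 42x + 670 is (-42)^2 - 4·(670) = 1764 - 2680 = -916, and 4·(-229) is not a perfect square in Q since -229 is squarefree and ≠ 1. Hence x^2 - 42x + 670 is irreducible over Q and is the minimal polynomial of α.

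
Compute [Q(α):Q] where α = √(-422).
[Q(α):Q] = 2

[Q(α):Q] equals the degree of the minimal polynomial of α. Here α^2 = -422 and x^2 + 422 is irreducible (d = -422 is squarefree, ≠ 1, hence not a square), so deg(m_α) = 2. Thus [Q(α):Q] = 2.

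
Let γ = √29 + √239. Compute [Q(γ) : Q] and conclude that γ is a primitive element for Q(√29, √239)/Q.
[Q(γ) : Q] = 4 (equivalently, Q(γ) = Q(√29, √239))

Obviously Q(γ) ⊆ Q(√29, √239), and [Q(√29, √239):Q] = 4 (since 29, 239 are distinct squarefree integers > 1 with 6931 not a perfect square). To show equality we compute the minimal polynomial of γ. From γ = √29 + √239: γ^2 = 29 + 2√(6931) + 239 = 268 + 2√(6931), so γ^2 - 268 = 2√(6931); squaring, (γ^2 - 268)^2 = 4·6931, i.e. γ^4 - 536γ^2 + 71824 - 27724 = 0, i.e. γ^4 - 536γ^2 + 44100 = 0. So γ is a root of x^4 - 536x^2 + 44100. This polynomial is irreducible over Q: it has no rational root (each ±√29 ± √239 is irrational), and any factorization into two quadratics over Q would force √(6931) ∈ Q (pairing opposite roots) or √29, √239 ∈ Q (other pairings), all impossible. Hence [Q(γ):Q] = 4 = [Q(√29, √239):Q], so Q(γ) = Q(√29, √239).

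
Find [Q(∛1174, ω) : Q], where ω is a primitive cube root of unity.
[Q(∛1174, ω) : Q] = 6

[Q(∛1174):Q] = 3 (min poly x^3 - 1174, irreducible since 1174 is not a perfect cube). [Q(ω):Q] = 2 (min poly x^2 + x + 1). Since Q(∛1174) ⊂ R and ω ∉ R, we have ω ∉ Q(∛1174), so x^2 + x + 1 remains irreducible over Q(∛1174) and [Q(∛1174, ω) : Q(∛1174)] = 2. By the tower law, [Q(∛1174, ω) : Q] = 3 · 2 = 6. (In fact Q(∛1174, ω) is the splitting field of x^3 - 1174 over Q.)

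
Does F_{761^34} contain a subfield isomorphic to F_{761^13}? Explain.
No: F_{761^13} is not a subfield of F_{761^34}

F_{p^m} embeds in F_{p^n} iff m | n. Here 13 ∤ 34 (since 34 = 2·13 + 8 with remainder 8 ≠ 0), so F_{761^13} is not a subfield of F_{761^34}. Equivalently: if it were, the tower law would give 13 = [F_{761^13}:F_761] dividing [F_{761^34}:F_761] = 34, contradiction.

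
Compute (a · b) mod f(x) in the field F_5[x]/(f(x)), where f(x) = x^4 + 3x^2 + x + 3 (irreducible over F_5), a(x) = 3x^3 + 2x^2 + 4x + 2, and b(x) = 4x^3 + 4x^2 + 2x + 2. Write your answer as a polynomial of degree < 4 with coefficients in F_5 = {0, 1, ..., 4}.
a · b ≡ 2x^3 + 2x^2 + 3x + 2 (mod f(x))

Multiply in F_5[x]: a(x)·b(x) = (3x^3 + 2x^2 + 4x + 2)·(4x^3 + 4x^2 + 2x + 2) = 2x^6 + 4x^3 + 2x + 4. This has degree ≥ 4, so divide by f(x) over F_5: 2x^6 + 4x^3 + 2x + 4 = (2x^2 + 4)·(x^4 + 3x^2 + x + 3) + (2x^3 + 2x^2 + 3x + 2). Hence a·b ≡ 2x^3 + 2x^2 + 3x + 2 (mod f). (F_5[x]/(f) is a field with 5^4 = 625 elements since f is irreducible of degree 4.)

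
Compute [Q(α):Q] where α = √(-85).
[Q(α):Q] = 2

[Q(α):Q] equals the degree of the minimal polynomial of α. Here α^2 = -85 and x^2 + 85 is irreducible (d = -85 is squarefree, ≠ 1, hence not a square), so deg(m_α) = 2. Thus [Q(α):Q] = 2.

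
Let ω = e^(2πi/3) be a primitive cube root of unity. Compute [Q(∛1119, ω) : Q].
[Q(∛1119, ω) : Q] = 6

[Q(∛1119):Q] = 3 (min poly x^3 - 1119, irreducible since 1119 is not a perfect cube). [Q(ω):Q] = 2 (min poly x^2 + x + 1). Since Q(∛1119) ⊂ R and ω ∉ R, we have ω ∉ Q(∛1119), so x^2 + x + 1 remains irreducible over Q(∛1119) and [Q(∛1119, ω) : Q(∛1119)] = 2. By the tower law, [Q(∛1119, ω) : Q] = 3 · 2 = 6. (In fact Q(∛1119, ω) is the splitting field of x^3 - 1119 over Q.)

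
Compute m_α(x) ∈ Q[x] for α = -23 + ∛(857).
m_α(x) = x^3 + 69x^2 + 1587x + 11310

Set β = α + 23 = ∛(857), so β^3 = 857. Then (α + 23)^3 - 857 = 0, i.e. α is a root of g(x) = (x + 23)^3 - 857 = x^3 + 69x^2 + 1587x + 11310. Since g(x) = h(x + 23) where h(x) = x^3 - 857, and h is irreducible over Q (because 857 is not a perfect cube, so h has no rational root, and a monic cubic with no rational root is irreducible), g is also irreducible (irreducibility is preserved under the substitution x → x + 23). Hence m_α(x) = x^3 + 69x^2 + 1587x + 11310.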